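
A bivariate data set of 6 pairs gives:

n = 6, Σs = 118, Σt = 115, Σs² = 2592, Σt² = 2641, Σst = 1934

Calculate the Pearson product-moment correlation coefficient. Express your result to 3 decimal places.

r = (nΣst − ΣsΣt) / √[(nΣs² − (Σs)²)(nΣt² − (Σt)²)]
Numerator: 6×1934 − 118×115 = -1966
Denominator: √[(15552 − 13924)(15846 − 13225)] = √[1628 × 2621] = 2065.6689
r = -1966 / 2065.6689 ≈ -0.952

-0.952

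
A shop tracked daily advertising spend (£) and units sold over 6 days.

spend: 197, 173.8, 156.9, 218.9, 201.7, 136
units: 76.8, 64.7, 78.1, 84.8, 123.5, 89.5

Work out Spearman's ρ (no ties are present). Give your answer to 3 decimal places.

0.143

Rank spend: 4, 3, 2, 6, 5, 1
Rank units: 2, 1, 3, 4, 6, 5
d = rank(spend) − rank(units): 2, 2, -1, 2, -1, -4; Σd² = 30
ρ = 1 − 6Σd² / [n(n²−1)] = 1 − 6×30 / (6×35) = 1 − 180/210 ≈ 0.143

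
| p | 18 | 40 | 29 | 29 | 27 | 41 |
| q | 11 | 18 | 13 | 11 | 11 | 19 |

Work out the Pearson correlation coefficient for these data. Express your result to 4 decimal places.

n = 6, Σp = 184, Σq = 83, Σp² = 6016, Σq² = 1217, Σpq = 2690
nΣpq − ΣpΣq = 16140 − 15272 = 868
nΣp² − (Σp)² = 36096 − 33856 = 2240; nΣq² − (Σq)² = 7302 − 6889 = 413
r = 868 / √(2240 × 413) = 868 / 961.8316 ≈ 0.9024

0.9024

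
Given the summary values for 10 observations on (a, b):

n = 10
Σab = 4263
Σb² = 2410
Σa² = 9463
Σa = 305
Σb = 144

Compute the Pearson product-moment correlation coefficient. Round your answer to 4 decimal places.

r = (nΣab − ΣaΣb) / √[(nΣa² − (Σa)²)(nΣb² − (Σb)²)]
Numerator: 10×4263 − 305×144 = -1290
Denominator: √[(94630 − 93025)(24100 − 20736)] = √[1605 × 3364] = 2323.6222
r = -1290 / 2323.6222 ≈ -0.5552

-0.5552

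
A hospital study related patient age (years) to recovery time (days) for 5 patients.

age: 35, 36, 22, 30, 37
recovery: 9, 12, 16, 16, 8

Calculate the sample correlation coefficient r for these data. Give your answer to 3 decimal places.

n = 5, Σx = 160, Σy = 61, Σx² = 5274, Σy² = 801, Σxy = 1875
nΣxy − ΣxΣy = 9375 − 9760 = -385
nΣx² − (Σx)² = 26370 − 25600 = 770; nΣy² − (Σy)² = 4005 − 3721 = 284
r = -385 / √(770 × 284) = -385 / 467.6323 ≈ -0.823

-0.823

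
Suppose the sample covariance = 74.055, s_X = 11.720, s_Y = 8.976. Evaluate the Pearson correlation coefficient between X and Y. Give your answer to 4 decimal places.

0.7040

r = Cov(X,Y) / (s_X · s_Y) = 74.055 / (11.720 × 8.976)
  = 74.055 / 105.1987 ≈ 0.7040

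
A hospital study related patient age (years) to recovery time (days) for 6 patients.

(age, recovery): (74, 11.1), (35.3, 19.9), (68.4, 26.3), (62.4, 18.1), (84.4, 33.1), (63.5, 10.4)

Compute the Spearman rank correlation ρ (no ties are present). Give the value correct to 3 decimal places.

Rank age: 5, 1, 4, 2, 6, 3
Rank recovery: 2, 4, 5, 3, 6, 1
d = rank(age) − rank(recovery): 3, -3, -1, -1, 0, 2; Σd² = 24
ρ = 1 − 6Σd² / [n(n²−1)] = 1 − 6×24 / (6×35) = 1 − 144/210 ≈ 0.314

0.314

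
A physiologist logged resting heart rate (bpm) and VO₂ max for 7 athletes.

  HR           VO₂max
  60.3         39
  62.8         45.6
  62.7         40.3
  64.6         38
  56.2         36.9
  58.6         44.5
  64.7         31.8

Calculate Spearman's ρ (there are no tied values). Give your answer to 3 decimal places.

Rank HR: 3, 5, 4, 6, 1, 2, 7
Rank VO₂max: 4, 7, 5, 3, 2, 6, 1
d = rank(HR) − rank(VO₂max): -1, -2, -1, 3, -1, -4, 6; Σd² = 68
ρ = 1 − 6Σd² / [n(n²−1)] = 1 − 6×68 / (7×48) = 1 − 408/336 ≈ -0.214

-0.214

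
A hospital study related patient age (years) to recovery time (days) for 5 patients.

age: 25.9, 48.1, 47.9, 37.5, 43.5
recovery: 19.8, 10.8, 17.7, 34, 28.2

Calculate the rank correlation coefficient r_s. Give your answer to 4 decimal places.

-0.7000

Rank age: 1, 5, 4, 2, 3
Rank recovery: 3, 1, 2, 5, 4
d = rank(age) − rank(recovery): -2, 4, 2, -3, -1; Σd² = 34
ρ = 1 − 6Σd² / [n(n²−1)] = 1 − 6×34 / (5×24) = 1 − 204/120 ≈ -0.7000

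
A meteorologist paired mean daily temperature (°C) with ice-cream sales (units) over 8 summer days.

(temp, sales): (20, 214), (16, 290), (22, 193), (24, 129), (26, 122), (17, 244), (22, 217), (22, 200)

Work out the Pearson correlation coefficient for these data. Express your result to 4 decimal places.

n = 8, Σx = 169, Σy = 1609, Σx² = 3649, Σy² = 345295, Σxy = 32756
nΣxy − ΣxΣy = 262048 − 271921 = -9873
nΣx² − (Σx)² = 29192 − 28561 = 631; nΣy² − (Σy)² = 2762360 − 2588881 = 173479
r = -9873 / √(631 × 173479) = -9873 / 10462.5642 ≈ -0.9437

-0.9437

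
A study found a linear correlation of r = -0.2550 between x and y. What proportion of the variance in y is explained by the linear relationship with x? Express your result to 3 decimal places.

0.065

r² = (-0.2550)² = 0.065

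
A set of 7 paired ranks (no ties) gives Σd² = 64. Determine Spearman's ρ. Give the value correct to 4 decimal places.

-0.1429

ρ = 1 − 6Σd² / [n(n²−1)] = 1 − 6×64 / (7×48)
  = 1 − 384/336 = 1 − 1.14286 ≈ -0.1429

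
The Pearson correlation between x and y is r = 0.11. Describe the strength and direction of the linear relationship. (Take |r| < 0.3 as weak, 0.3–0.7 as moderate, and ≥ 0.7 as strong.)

weak positive

r = 0.11 > 0 so the relationship is positive.
|r| = 0.11, which falls in the weak range.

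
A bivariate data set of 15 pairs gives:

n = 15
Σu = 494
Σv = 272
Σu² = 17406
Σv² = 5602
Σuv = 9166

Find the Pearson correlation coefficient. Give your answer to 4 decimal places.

r = (nΣuv − ΣuΣv) / √[(nΣu² − (Σu)²)(nΣv² − (Σv)²)]
Numerator: 15×9166 − 494×272 = 3122
Denominator: √[(261090 − 244036)(84030 − 73984)] = √[17054 × 10046] = 13089.0979
r = 3122 / 13089.0979 ≈ 0.2385

0.2385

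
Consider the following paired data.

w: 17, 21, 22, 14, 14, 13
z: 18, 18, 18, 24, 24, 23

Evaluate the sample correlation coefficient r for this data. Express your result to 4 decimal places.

n = 6, Σw = 101, Σz = 125, Σw² = 1775, Σz² = 2653, Σwz = 2051
nΣwz − ΣwΣz = 12306 − 12625 = -319
nΣw² − (Σw)² = 10650 − 10201 = 449; nΣz² − (Σz)² = 15918 − 15625 = 293
r = -319 / √(449 × 293) = -319 / 362.7079 ≈ -0.8795

-0.8795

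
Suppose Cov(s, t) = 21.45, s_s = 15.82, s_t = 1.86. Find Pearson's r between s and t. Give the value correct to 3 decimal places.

0.729

r = Cov(s,t) / (s_s · s_t) = 21.45 / (15.82 × 1.86)
  = 21.45 / 29.4252 ≈ 0.729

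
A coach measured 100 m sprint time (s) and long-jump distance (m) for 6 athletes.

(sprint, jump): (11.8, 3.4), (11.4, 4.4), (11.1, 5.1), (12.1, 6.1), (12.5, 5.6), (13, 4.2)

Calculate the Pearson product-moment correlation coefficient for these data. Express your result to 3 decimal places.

0.052

n = 6, Σx = 71.9, Σy = 28.8, Σx² = 864.07, Σy² = 143.14, Σxy = 345.3
nΣxy − ΣxΣy = 2071.8 − 2070.72 = 1.08
nΣx² − (Σx)² = 5184.42 − 5169.61 = 14.81; nΣy² − (Σy)² = 858.84 − 829.44 = 29.4
r = 1.08 / √(14.81 × 29.4) = 1.08 / 20.8666 ≈ 0.052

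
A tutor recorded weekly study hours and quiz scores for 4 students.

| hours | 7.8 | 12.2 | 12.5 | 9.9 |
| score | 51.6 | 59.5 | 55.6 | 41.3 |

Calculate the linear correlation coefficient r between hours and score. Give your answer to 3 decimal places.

0.532

n = 4, Σx = 42.4, Σy = 208, Σx² = 463.94, Σy² = 10999.86, Σxy = 2232.25
nΣxy − ΣxΣy = 8929 − 8819.2 = 109.8
nΣx² − (Σx)² = 1855.76 − 1797.76 = 58; nΣy² − (Σy)² = 43999.44 − 43264 = 735.44
r = 109.8 / √(58 × 735.44) = 109.8 / 206.5321 ≈ 0.532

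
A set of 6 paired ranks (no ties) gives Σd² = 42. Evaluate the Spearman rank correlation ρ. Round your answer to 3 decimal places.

-0.200

ρ = 1 − 6Σd² / [n(n²−1)] = 1 − 6×42 / (6×35)
  = 1 − 252/210 = 1 − 1.2000 ≈ -0.200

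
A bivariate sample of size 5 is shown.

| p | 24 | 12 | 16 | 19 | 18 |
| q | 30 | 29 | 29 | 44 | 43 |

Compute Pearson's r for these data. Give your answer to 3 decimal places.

n = 5, Σp = 89, Σq = 175, Σp² = 1661, Σq² = 6367, Σpq = 3142
nΣpq − ΣpΣq = 15710 − 15575 = 135
nΣp² − (Σp)² = 8305 − 7921 = 384; nΣq² − (Σq)² = 31835 − 30625 = 1210
r = 135 / √(384 × 1210) = 135 / 681.6451 ≈ 0.198

0.198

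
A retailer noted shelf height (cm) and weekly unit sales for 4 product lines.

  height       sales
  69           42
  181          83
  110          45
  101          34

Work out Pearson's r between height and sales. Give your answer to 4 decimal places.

0.9031

n = 4, Σx = 461, Σy = 204, Σx² = 59823, Σy² = 11834, Σxy = 26305
nΣxy − ΣxΣy = 105220 − 94044 = 11176
nΣx² − (Σx)² = 239292 − 212521 = 26771; nΣy² − (Σy)² = 47336 − 41616 = 5720
r = 11176 / √(26771 × 5720) = 11176 / 12374.5755 ≈ 0.9031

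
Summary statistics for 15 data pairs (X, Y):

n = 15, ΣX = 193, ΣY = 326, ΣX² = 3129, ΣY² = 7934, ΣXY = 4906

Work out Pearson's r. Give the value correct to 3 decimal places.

r = (nΣXY − ΣXΣY) / √[(nΣX² − (ΣX)²)(nΣY² − (ΣY)²)]
Numerator: 15×4906 − 193×326 = 10672
Denominator: √[(46935 − 37249)(119010 − 106276)] = √[9686 × 12734] = 11105.9229
r = 10672 / 11105.9229 ≈ 0.961

0.961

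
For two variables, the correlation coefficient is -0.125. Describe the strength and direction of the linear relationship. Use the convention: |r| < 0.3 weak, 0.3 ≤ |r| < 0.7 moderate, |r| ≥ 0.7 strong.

r = -0.125 < 0 so the relationship is negative.
|r| = 0.125, which falls in the weak range.

weak negative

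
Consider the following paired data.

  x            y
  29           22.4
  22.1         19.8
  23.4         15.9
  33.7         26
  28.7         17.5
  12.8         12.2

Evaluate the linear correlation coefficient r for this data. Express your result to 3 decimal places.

0.869

n = 6, Σx = 149.7, Σy = 113.8, Σx² = 4000.19, Σy² = 2277.7, Σxy = 2993.85
nΣxy − ΣxΣy = 17963.1 − 17035.86 = 927.24
nΣx² − (Σx)² = 24001.14 − 22410.09 = 1591.05; nΣy² − (Σy)² = 13666.2 − 12950.44 = 715.76
r = 927.24 / √(1591.05 × 715.76) = 927.24 / 1067.1504 ≈ 0.869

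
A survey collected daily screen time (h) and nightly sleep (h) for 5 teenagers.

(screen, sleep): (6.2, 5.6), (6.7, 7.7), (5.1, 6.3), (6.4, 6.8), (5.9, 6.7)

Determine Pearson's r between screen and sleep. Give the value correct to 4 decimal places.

n = 5, Σx = 30.3, Σy = 33.1, Σx² = 185.11, Σy² = 221.47, Σxy = 201.49
nΣxy − ΣxΣy = 1007.45 − 1002.93 = 4.52
nΣx² − (Σx)² = 925.55 − 918.09 = 7.46; nΣy² − (Σy)² = 1107.35 − 1095.61 = 11.74
r = 4.52 / √(7.46 × 11.74) = 4.52 / 9.3584 ≈ 0.4830

0.4830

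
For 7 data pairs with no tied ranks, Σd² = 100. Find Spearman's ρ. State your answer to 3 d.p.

-0.786

ρ = 1 − 6Σd² / [n(n²−1)] = 1 − 6×100 / (7×48)
  = 1 − 600/336 = 1 − 1.7857 ≈ -0.786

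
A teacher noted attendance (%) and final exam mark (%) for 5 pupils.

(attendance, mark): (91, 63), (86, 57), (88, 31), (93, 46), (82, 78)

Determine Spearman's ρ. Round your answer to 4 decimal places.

-0.5000

Rank attendance: 4, 2, 3, 5, 1
Rank mark: 4, 3, 1, 2, 5
d = rank(attendance) − rank(mark): 0, -1, 2, 3, -4; Σd² = 30
ρ = 1 − 6Σd² / [n(n²−1)] = 1 − 6×30 / (5×24) = 1 − 180/120 ≈ -0.5000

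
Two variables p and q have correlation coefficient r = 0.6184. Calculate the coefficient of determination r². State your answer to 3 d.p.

r² = (0.6184)² = 0.382

0.382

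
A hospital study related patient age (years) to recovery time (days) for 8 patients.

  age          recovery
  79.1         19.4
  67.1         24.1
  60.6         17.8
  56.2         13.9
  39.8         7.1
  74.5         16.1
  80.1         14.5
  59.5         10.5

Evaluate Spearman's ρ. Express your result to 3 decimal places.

0.619

Rank age: 7, 5, 4, 2, 1, 6, 8, 3
Rank recovery: 7, 8, 6, 3, 1, 5, 4, 2
d = rank(age) − rank(recovery): 0, -3, -2, -1, 0, 1, 4, 1; Σd² = 32
ρ = 1 − 6Σd² / [n(n²−1)] = 1 − 6×32 / (8×63) = 1 − 192/504 ≈ 0.619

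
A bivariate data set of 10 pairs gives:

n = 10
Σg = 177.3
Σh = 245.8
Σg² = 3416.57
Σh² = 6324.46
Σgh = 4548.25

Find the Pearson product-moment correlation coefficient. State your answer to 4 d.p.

r = (nΣgh − ΣgΣh) / √[(nΣg² − (Σg)²)(nΣh² − (Σh)²)]
Numerator: 10×4548.25 − 177.3×245.8 = 1902.16
Denominator: √[(34165.7 − 31435.29)(63244.6 − 60417.64)] = √[2730.41 × 2826.96] = 2778.2656
r = 1902.16 / 2778.2656 ≈ 0.6847

0.6847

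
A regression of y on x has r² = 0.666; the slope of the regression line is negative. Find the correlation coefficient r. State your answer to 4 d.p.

|r| = √0.666 = 0.8161
The association is negative, so r = −0.8161.

-0.8161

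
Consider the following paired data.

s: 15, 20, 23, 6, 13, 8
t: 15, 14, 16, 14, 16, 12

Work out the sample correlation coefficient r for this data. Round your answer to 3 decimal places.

0.568

n = 6, Σs = 85, Σt = 87, Σs² = 1423, Σt² = 1273, Σst = 1261
nΣst − ΣsΣt = 7566 − 7395 = 171
nΣs² − (Σs)² = 8538 − 7225 = 1313; nΣt² − (Σt)² = 7638 − 7569 = 69
r = 171 / √(1313 × 69) = 171 / 300.9934 ≈ 0.568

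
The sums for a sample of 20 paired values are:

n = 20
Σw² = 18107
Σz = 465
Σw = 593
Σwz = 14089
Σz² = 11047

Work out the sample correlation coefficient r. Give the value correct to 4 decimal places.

0.8581

r = (nΣwz − ΣwΣz) / √[(nΣw² − (Σw)²)(nΣz² − (Σz)²)]
Numerator: 20×14089 − 593×465 = 6035
Denominator: √[(362140 − 351649)(220940 − 216225)] = √[10491 × 4715] = 7033.1405
r = 6035 / 7033.1405 ≈ 0.8581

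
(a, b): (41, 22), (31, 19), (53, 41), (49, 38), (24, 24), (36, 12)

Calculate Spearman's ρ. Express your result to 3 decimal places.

0.600

Rank a: 4, 2, 6, 5, 1, 3
Rank b: 3, 2, 6, 5, 4, 1
d = rank(a) − rank(b): 1, 0, 0, 0, -3, 2; Σd² = 14
ρ = 1 − 6Σd² / [n(n²−1)] = 1 − 6×14 / (6×35) = 1 − 84/210 ≈ 0.600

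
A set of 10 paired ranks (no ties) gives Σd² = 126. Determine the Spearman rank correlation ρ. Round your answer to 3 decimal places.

ρ = 1 − 6Σd² / [n(n²−1)] = 1 − 6×126 / (10×99)
  = 1 − 756/990 = 1 − 0.7636 ≈ 0.236

0.236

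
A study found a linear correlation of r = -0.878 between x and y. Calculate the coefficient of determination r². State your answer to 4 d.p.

r² = (-0.878)² = 0.7709

0.7709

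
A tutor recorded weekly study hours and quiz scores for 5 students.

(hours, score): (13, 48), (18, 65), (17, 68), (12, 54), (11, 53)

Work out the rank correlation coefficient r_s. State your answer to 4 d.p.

0.6000

Rank hours: 3, 5, 4, 2, 1
Rank score: 1, 4, 5, 3, 2
d = rank(hours) − rank(score): 2, 1, -1, -1, -1; Σd² = 8
ρ = 1 − 6Σd² / [n(n²−1)] = 1 − 6×8 / (5×24) = 1 − 48/120 ≈ 0.6000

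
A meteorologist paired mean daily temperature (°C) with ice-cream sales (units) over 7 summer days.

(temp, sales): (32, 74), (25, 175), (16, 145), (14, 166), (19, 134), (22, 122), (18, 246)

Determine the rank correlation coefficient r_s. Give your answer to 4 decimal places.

Rank temp: 7, 6, 2, 1, 4, 5, 3
Rank sales: 1, 6, 4, 5, 3, 2, 7
d = rank(temp) − rank(sales): 6, 0, -2, -4, 1, 3, -4; Σd² = 82
ρ = 1 − 6Σd² / [n(n²−1)] = 1 − 6×82 / (7×48) = 1 − 492/336 ≈ -0.4643

-0.4643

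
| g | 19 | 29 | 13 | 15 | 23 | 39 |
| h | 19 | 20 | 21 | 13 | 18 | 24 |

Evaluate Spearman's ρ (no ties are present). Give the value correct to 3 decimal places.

Rank g: 3, 5, 1, 2, 4, 6
Rank h: 3, 4, 5, 1, 2, 6
d = rank(g) − rank(h): 0, 1, -4, 1, 2, 0; Σd² = 22
ρ = 1 − 6Σd² / [n(n²−1)] = 1 − 6×22 / (6×35) = 1 − 132/210 ≈ 0.371

0.371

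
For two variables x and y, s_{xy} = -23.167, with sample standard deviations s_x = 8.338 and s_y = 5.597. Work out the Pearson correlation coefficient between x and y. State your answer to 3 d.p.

r = Cov(x,y) / (s_x · s_y) = -23.167 / (8.338 × 5.597)
  = -23.167 / 46.6678 ≈ -0.496

-0.496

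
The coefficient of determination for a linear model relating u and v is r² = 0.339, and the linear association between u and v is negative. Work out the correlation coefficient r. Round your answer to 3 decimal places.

|r| = √0.339 = 0.582
The association is negative, so r = −0.582.

-0.582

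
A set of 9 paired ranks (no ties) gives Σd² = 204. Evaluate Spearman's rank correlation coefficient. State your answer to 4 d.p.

-0.7000

ρ = 1 − 6Σd² / [n(n²−1)] = 1 − 6×204 / (9×80)
  = 1 − 1224/720 = 1 − 1.70000 ≈ -0.7000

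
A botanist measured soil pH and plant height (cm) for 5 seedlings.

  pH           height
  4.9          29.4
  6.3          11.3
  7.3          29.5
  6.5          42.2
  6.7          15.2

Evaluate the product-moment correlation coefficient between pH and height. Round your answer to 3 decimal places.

n = 5, Σx = 31.7, Σy = 127.6, Σx² = 204.13, Σy² = 3874.18, Σxy = 806.74
nΣxy − ΣxΣy = 4033.7 − 4044.92 = -11.22
nΣx² − (Σx)² = 1020.65 − 1004.89 = 15.76; nΣy² − (Σy)² = 19370.9 − 16281.76 = 3089.14
r = -11.22 / √(15.76 × 3089.14) = -11.22 / 220.6464 ≈ -0.051

-0.051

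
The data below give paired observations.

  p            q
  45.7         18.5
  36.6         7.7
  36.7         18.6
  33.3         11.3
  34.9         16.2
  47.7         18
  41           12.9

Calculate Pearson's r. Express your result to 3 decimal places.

0.511

n = 7, Σp = 275.9, Σq = 103.2, Σp² = 11058.13, Σq² = 1628.04, Σpq = 4139.06
nΣpq − ΣpΣq = 28973.42 − 28472.88 = 500.54
nΣp² − (Σp)² = 77406.91 − 76120.81 = 1286.1; nΣq² − (Σq)² = 11396.28 − 10650.24 = 746.04
r = 500.54 / √(1286.1 × 746.04) = 500.54 / 979.5315 ≈ 0.511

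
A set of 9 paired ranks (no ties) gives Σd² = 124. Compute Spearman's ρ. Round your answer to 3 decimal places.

ρ = 1 − 6Σd² / [n(n²−1)] = 1 − 6×124 / (9×80)
  = 1 − 744/720 = 1 − 1.0333 ≈ -0.033

-0.033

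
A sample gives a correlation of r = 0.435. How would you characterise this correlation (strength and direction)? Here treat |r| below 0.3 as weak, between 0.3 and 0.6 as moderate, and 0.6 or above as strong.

moderate positive

r = 0.435 > 0 so the relationship is positive.
|r| = 0.435, which falls in the moderate range.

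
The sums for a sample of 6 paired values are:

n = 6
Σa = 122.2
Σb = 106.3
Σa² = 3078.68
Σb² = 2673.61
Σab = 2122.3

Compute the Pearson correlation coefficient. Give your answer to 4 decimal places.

-0.0625

r = (nΣab − ΣaΣb) / √[(nΣa² − (Σa)²)(nΣb² − (Σb)²)]
Numerator: 6×2122.3 − 122.2×106.3 = -256.06
Denominator: √[(18472.08 − 14932.84)(16041.66 − 11299.69)] = √[3539.24 × 4741.97] = 4096.7023
r = -256.06 / 4096.7023 ≈ -0.0625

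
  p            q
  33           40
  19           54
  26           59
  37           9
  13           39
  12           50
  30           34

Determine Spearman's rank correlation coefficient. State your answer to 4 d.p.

Rank p: 6, 3, 4, 7, 2, 1, 5
Rank q: 4, 6, 7, 1, 3, 5, 2
d = rank(p) − rank(q): 2, -3, -3, 6, -1, -4, 3; Σd² = 84
ρ = 1 − 6Σd² / [n(n²−1)] = 1 − 6×84 / (7×48) = 1 − 504/336 ≈ -0.5000

-0.5000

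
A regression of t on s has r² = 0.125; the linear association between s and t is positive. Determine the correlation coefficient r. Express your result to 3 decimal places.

0.354

|r| = √0.125 = 0.354
The association is positive, so r = 0.354.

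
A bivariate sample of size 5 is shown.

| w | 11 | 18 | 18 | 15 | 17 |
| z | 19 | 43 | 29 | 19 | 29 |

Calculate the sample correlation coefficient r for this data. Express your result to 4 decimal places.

n = 5, Σw = 79, Σz = 139, Σw² = 1283, Σz² = 4253, Σwz = 2283
nΣwz − ΣwΣz = 11415 − 10981 = 434
nΣw² − (Σw)² = 6415 − 6241 = 174; nΣz² − (Σz)² = 21265 − 19321 = 1944
r = 434 / √(174 × 1944) = 434 / 581.5978 ≈ 0.7462

0.7462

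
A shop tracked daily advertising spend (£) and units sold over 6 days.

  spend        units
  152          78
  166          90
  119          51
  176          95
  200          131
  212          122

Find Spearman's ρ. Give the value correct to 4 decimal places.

0.9429

Rank spend: 2, 3, 1, 4, 5, 6
Rank units: 2, 3, 1, 4, 6, 5
d = rank(spend) − rank(units): 0, 0, 0, 0, -1, 1; Σd² = 2
ρ = 1 − 6Σd² / [n(n²−1)] = 1 − 6×2 / (6×35) = 1 − 12/210 ≈ 0.9429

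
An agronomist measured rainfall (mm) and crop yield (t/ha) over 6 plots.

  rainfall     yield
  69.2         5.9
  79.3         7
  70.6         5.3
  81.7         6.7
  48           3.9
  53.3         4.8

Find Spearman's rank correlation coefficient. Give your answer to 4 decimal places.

0.8857

Rank rainfall: 3, 5, 4, 6, 1, 2
Rank yield: 4, 6, 3, 5, 1, 2
d = rank(rainfall) − rank(yield): -1, -1, 1, 1, 0, 0; Σd² = 4
ρ = 1 − 6Σd² / [n(n²−1)] = 1 − 6×4 / (6×35) = 1 − 24/210 ≈ 0.8857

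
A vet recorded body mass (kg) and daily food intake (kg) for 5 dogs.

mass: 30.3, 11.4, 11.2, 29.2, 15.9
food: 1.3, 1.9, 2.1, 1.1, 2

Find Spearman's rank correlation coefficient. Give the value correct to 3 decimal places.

-0.800

Rank mass: 5, 2, 1, 4, 3
Rank food: 2, 3, 5, 1, 4
d = rank(mass) − rank(food): 3, -1, -4, 3, -1; Σd² = 36
ρ = 1 − 6Σd² / [n(n²−1)] = 1 − 6×36 / (5×24) = 1 − 216/120 ≈ -0.800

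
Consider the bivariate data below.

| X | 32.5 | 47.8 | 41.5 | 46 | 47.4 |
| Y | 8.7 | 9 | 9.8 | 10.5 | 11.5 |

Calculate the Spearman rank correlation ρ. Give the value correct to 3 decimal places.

0.400

Rank X: 1, 5, 2, 3, 4
Rank Y: 1, 2, 3, 4, 5
d = rank(X) − rank(Y): 0, 3, -1, -1, -1; Σd² = 12
ρ = 1 − 6Σd² / [n(n²−1)] = 1 − 6×12 / (5×24) = 1 − 72/120 ≈ 0.400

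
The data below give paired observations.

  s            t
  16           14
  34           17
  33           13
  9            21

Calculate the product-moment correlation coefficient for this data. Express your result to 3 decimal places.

-0.558

n = 4, Σs = 92, Σt = 65, Σs² = 2582, Σt² = 1095, Σst = 1420
nΣst − ΣsΣt = 5680 − 5980 = -300
nΣs² − (Σs)² = 10328 − 8464 = 1864; nΣt² − (Σt)² = 4380 − 4225 = 155
r = -300 / √(1864 × 155) = -300 / 537.5128 ≈ -0.558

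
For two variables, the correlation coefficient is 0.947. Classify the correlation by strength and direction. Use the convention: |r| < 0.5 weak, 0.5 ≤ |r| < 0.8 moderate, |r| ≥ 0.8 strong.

strong positive

r = 0.947 > 0 so the relationship is positive.
|r| = 0.947, which falls in the strong range.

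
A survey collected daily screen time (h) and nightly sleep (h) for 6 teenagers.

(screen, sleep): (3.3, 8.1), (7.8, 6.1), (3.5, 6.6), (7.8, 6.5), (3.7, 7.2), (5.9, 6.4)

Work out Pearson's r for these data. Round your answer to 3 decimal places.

n = 6, Σx = 32, Σy = 40.9, Σx² = 193.32, Σy² = 281.43, Σxy = 212.51
nΣxy − ΣxΣy = 1275.06 − 1308.8 = -33.74
nΣx² − (Σx)² = 1159.92 − 1024 = 135.92; nΣy² − (Σy)² = 1688.58 − 1672.81 = 15.77
r = -33.74 / √(135.92 × 15.77) = -33.74 / 46.2975 ≈ -0.729

-0.729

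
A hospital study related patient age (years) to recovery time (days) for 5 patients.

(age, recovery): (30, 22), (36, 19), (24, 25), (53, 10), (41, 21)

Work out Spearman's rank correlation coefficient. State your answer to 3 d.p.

Rank age: 2, 3, 1, 5, 4
Rank recovery: 4, 2, 5, 1, 3
d = rank(age) − rank(recovery): -2, 1, -4, 4, 1; Σd² = 38
ρ = 1 − 6Σd² / [n(n²−1)] = 1 − 6×38 / (5×24) = 1 − 228/120 ≈ -0.900

-0.900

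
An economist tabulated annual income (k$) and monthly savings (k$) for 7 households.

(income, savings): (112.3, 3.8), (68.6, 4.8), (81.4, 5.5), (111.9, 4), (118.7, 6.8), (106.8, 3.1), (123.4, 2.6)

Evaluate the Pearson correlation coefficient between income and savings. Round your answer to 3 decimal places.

-0.286

n = 7, Σx = 723.1, Σy = 30.6, Σx² = 77188.31, Σy² = 146.34, Σxy = 3110.4
nΣxy − ΣxΣy = 21772.8 − 22126.86 = -354.06
nΣx² − (Σx)² = 540318.17 − 522873.61 = 17444.56; nΣy² − (Σy)² = 1024.38 − 936.36 = 88.02
r = -354.06 / √(17444.56 × 88.02) = -354.06 / 1239.1409 ≈ -0.286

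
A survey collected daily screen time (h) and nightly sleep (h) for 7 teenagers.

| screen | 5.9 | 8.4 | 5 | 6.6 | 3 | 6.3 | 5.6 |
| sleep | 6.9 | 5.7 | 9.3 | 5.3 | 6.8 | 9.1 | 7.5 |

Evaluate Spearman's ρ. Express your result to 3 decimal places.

-0.500

Rank screen: 4, 7, 2, 6, 1, 5, 3
Rank sleep: 4, 2, 7, 1, 3, 6, 5
d = rank(screen) − rank(sleep): 0, 5, -5, 5, -2, -1, -2; Σd² = 84
ρ = 1 − 6Σd² / [n(n²−1)] = 1 − 6×84 / (7×48) = 1 − 504/336 ≈ -0.500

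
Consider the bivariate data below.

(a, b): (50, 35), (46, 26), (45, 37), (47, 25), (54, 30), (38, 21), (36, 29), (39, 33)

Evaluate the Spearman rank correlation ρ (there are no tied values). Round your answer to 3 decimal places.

0.238

Rank a: 7, 5, 4, 6, 8, 2, 1, 3
Rank b: 7, 3, 8, 2, 5, 1, 4, 6
d = rank(a) − rank(b): 0, 2, -4, 4, 3, 1, -3, -3; Σd² = 64
ρ = 1 − 6Σd² / [n(n²−1)] = 1 − 6×64 / (8×63) = 1 − 384/504 ≈ 0.238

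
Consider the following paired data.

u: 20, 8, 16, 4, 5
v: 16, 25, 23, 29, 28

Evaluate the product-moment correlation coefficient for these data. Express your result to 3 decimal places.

-0.950

n = 5, Σu = 53, Σv = 121, Σu² = 761, Σv² = 3035, Σuv = 1144
nΣuv − ΣuΣv = 5720 − 6413 = -693
nΣu² − (Σu)² = 3805 − 2809 = 996; nΣv² − (Σv)² = 15175 − 14641 = 534
r = -693 / √(996 × 534) = -693 / 729.2901 ≈ -0.950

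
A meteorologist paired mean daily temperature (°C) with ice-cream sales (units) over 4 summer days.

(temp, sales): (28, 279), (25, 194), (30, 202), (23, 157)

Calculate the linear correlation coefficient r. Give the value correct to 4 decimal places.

0.5964

n = 4, Σx = 106, Σy = 832, Σx² = 2838, Σy² = 180930, Σxy = 22333
nΣxy − ΣxΣy = 89332 − 88192 = 1140
nΣx² − (Σx)² = 11352 − 11236 = 116; nΣy² − (Σy)² = 723720 − 692224 = 31496
r = 1140 / √(116 × 31496) = 1140 / 1911.4225 ≈ 0.5964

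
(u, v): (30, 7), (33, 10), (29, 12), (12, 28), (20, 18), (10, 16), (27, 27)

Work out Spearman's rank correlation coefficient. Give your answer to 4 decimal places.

-0.7143

Rank u: 6, 7, 5, 2, 3, 1, 4
Rank v: 1, 2, 3, 7, 5, 4, 6
d = rank(u) − rank(v): 5, 5, 2, -5, -2, -3, -2; Σd² = 96
ρ = 1 − 6Σd² / [n(n²−1)] = 1 − 6×96 / (7×48) = 1 − 576/336 ≈ -0.7143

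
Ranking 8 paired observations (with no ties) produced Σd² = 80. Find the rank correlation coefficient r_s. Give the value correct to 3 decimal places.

0.048

ρ = 1 − 6Σd² / [n(n²−1)] = 1 − 6×80 / (8×63)
  = 1 − 480/504 = 1 − 0.9524 ≈ 0.048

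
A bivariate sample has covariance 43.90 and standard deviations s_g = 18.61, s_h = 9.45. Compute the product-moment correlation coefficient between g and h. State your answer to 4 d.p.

r = Cov(g,h) / (s_g · s_h) = 43.90 / (18.61 × 9.45)
  = 43.90 / 175.8645 ≈ 0.2496

0.2496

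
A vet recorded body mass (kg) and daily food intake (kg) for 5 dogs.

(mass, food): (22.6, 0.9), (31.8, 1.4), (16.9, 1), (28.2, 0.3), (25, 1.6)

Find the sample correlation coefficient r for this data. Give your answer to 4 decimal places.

0.0651

n = 5, Σx = 124.5, Σy = 5.2, Σx² = 3227.85, Σy² = 6.42, Σxy = 130.22
nΣxy − ΣxΣy = 651.1 − 647.4 = 3.7
nΣx² − (Σx)² = 16139.25 − 15500.25 = 639; nΣy² − (Σy)² = 32.1 − 27.04 = 5.06
r = 3.7 / √(639 × 5.06) = 3.7 / 56.8625 ≈ 0.0651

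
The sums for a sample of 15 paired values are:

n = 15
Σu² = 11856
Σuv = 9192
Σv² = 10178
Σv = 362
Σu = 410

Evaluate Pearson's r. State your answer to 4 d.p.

-0.7262

r = (nΣuv − ΣuΣv) / √[(nΣu² − (Σu)²)(nΣv² − (Σv)²)]
Numerator: 15×9192 − 410×362 = -10540
Denominator: √[(177840 − 168100)(152670 − 131044)] = √[9740 × 21626] = 14513.3470
r = -10540 / 14513.3470 ≈ -0.7262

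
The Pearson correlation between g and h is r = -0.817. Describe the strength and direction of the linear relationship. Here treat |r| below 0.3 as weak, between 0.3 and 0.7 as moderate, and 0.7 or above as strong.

strong negative

r = -0.817 < 0 so the relationship is negative.
|r| = 0.817, which falls in the strong range.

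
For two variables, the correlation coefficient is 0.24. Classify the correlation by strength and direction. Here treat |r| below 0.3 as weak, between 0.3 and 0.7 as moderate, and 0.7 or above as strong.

weak positive

r = 0.24 > 0 so the relationship is positive.
|r| = 0.24, which falls in the weak range.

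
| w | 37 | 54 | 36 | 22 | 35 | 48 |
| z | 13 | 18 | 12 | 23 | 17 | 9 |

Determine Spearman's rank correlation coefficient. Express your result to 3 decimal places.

-0.371

Rank w: 4, 6, 3, 1, 2, 5
Rank z: 3, 5, 2, 6, 4, 1
d = rank(w) − rank(z): 1, 1, 1, -5, -2, 4; Σd² = 48
ρ = 1 − 6Σd² / [n(n²−1)] = 1 − 6×48 / (6×35) = 1 − 288/210 ≈ -0.371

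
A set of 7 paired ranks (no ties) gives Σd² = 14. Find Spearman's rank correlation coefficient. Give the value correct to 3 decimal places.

ρ = 1 − 6Σd² / [n(n²−1)] = 1 − 6×14 / (7×48)
  = 1 − 84/336 = 1 − 0.2500 ≈ 0.750

0.750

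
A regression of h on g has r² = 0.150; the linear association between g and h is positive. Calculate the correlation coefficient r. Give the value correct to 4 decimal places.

0.3873

|r| = √0.150 = 0.3873
The association is positive, so r = 0.3873.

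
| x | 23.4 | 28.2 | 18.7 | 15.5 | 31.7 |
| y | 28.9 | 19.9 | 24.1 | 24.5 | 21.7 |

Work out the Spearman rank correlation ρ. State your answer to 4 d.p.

-0.6000

Rank x: 3, 4, 2, 1, 5
Rank y: 5, 1, 3, 4, 2
d = rank(x) − rank(y): -2, 3, -1, -3, 3; Σd² = 32
ρ = 1 − 6Σd² / [n(n²−1)] = 1 − 6×32 / (5×24) = 1 − 192/120 ≈ -0.6000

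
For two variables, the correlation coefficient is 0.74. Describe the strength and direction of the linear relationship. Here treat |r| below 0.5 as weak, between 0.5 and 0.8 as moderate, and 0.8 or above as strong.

r = 0.74 > 0 so the relationship is positive.
|r| = 0.74, which falls in the moderate range.

moderate positive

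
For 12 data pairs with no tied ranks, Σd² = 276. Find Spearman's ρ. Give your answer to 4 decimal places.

0.0350

ρ = 1 − 6Σd² / [n(n²−1)] = 1 − 6×276 / (12×143)
  = 1 − 1656/1716 = 1 − 0.96503 ≈ 0.0350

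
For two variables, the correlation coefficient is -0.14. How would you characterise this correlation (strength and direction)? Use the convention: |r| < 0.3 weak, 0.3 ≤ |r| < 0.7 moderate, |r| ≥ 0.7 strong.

weak negative

r = -0.14 < 0 so the relationship is negative.
|r| = 0.14, which falls in the weak range.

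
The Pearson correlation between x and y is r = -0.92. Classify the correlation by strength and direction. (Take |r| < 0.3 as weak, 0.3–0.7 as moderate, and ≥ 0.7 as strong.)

strong negative

r = -0.92 < 0 so the relationship is negative.
|r| = 0.92, which falls in the strong range.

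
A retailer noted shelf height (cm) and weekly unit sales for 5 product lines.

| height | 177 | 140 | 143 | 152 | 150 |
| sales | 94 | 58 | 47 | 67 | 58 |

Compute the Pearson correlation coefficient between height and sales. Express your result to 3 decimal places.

n = 5, Σx = 762, Σy = 324, Σx² = 116982, Σy² = 22262, Σxy = 50363
nΣxy − ΣxΣy = 251815 − 246888 = 4927
nΣx² − (Σx)² = 584910 − 580644 = 4266; nΣy² − (Σy)² = 111310 − 104976 = 6334
r = 4927 / √(4266 × 6334) = 4927 / 5198.1578 ≈ 0.948

0.948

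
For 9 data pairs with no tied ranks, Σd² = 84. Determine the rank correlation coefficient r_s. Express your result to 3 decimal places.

0.300

ρ = 1 − 6Σd² / [n(n²−1)] = 1 − 6×84 / (9×80)
  = 1 − 504/720 = 1 − 0.7000 ≈ 0.300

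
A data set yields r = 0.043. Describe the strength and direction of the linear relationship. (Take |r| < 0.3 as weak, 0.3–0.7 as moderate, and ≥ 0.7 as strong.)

r = 0.043 > 0 so the relationship is positive.
|r| = 0.043, which falls in the weak range.

weak positive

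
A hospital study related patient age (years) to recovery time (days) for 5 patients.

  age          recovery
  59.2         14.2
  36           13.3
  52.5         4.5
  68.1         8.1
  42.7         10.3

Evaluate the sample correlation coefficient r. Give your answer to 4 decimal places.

n = 5, Σx = 258.5, Σy = 50.4, Σx² = 14017.79, Σy² = 570.48, Σxy = 2547.11
nΣxy − ΣxΣy = 12735.55 − 13028.4 = -292.85
nΣx² − (Σx)² = 70088.95 − 66822.25 = 3266.7; nΣy² − (Σy)² = 2852.4 − 2540.16 = 312.24
r = -292.85 / √(3266.7 × 312.24) = -292.85 / 1009.9477 ≈ -0.2900

-0.2900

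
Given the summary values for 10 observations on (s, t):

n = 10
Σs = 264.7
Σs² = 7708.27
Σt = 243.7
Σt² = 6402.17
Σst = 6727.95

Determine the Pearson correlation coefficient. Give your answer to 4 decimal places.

r = (nΣst − ΣsΣt) / √[(nΣs² − (Σs)²)(nΣt² − (Σt)²)]
Numerator: 10×6727.95 − 264.7×243.7 = 2772.11
Denominator: √[(77082.7 − 70066.09)(64021.7 − 59389.69)] = √[7016.61 × 4632.01] = 5700.9655
r = 2772.11 / 5700.9655 ≈ 0.4863

0.4863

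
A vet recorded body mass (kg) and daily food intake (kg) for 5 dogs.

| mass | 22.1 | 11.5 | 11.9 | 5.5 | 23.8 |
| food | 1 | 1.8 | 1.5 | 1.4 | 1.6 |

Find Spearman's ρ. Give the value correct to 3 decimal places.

Rank mass: 4, 2, 3, 1, 5
Rank food: 1, 5, 3, 2, 4
d = rank(mass) − rank(food): 3, -3, 0, -1, 1; Σd² = 20
ρ = 1 − 6Σd² / [n(n²−1)] = 1 − 6×20 / (5×24) = 1 − 120/120 ≈ 0.000

0.000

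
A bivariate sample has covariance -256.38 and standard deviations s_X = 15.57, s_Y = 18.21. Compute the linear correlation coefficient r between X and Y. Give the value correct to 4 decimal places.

r = Cov(X,Y) / (s_X · s_Y) = -256.38 / (15.57 × 18.21)
  = -256.38 / 283.5297 ≈ -0.9042

-0.9042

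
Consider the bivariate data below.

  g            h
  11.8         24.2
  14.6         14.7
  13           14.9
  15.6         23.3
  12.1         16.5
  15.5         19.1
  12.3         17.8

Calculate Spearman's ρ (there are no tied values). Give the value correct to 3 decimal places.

Rank g: 1, 5, 4, 7, 2, 6, 3
Rank h: 7, 1, 2, 6, 3, 5, 4
d = rank(g) − rank(h): -6, 4, 2, 1, -1, 1, -1; Σd² = 60
ρ = 1 − 6Σd² / [n(n²−1)] = 1 − 6×60 / (7×48) = 1 − 360/336 ≈ -0.071

-0.071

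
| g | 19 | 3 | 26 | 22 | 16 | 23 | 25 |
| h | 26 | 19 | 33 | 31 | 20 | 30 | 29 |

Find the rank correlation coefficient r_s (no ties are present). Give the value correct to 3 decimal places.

0.857

Rank g: 3, 1, 7, 4, 2, 5, 6
Rank h: 3, 1, 7, 6, 2, 5, 4
d = rank(g) − rank(h): 0, 0, 0, -2, 0, 0, 2; Σd² = 8
ρ = 1 − 6Σd² / [n(n²−1)] = 1 − 6×8 / (7×48) = 1 − 48/336 ≈ 0.857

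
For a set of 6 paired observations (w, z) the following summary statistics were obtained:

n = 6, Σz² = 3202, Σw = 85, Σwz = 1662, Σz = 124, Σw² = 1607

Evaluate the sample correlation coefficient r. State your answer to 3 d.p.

r = (nΣwz − ΣwΣz) / √[(nΣw² − (Σw)²)(nΣz² − (Σz)²)]
Numerator: 6×1662 − 85×124 = -568
Denominator: √[(9642 − 7225)(19212 − 15376)] = √[2417 × 3836] = 3044.9322
r = -568 / 3044.9322 ≈ -0.187

-0.187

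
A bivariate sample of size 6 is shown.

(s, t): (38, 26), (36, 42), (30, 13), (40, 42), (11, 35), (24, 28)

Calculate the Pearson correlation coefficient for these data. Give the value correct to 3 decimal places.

0.129

n = 6, Σs = 179, Σt = 186, Σs² = 5937, Σt² = 6382, Σst = 5627
nΣst − ΣsΣt = 33762 − 33294 = 468
nΣs² − (Σs)² = 35622 − 32041 = 3581; nΣt² − (Σt)² = 38292 − 34596 = 3696
r = 468 / √(3581 × 3696) = 468 / 3638.0456 ≈ 0.129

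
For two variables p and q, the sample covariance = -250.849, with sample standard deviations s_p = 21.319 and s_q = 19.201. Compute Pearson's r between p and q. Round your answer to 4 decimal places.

-0.6128

r = Cov(p,q) / (s_p · s_q) = -250.849 / (21.319 × 19.201)
  = -250.849 / 409.3461 ≈ -0.6128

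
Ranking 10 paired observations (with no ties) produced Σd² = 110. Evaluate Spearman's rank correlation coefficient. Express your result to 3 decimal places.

0.333

ρ = 1 − 6Σd² / [n(n²−1)] = 1 − 6×110 / (10×99)
  = 1 − 660/990 = 1 − 0.6667 ≈ 0.333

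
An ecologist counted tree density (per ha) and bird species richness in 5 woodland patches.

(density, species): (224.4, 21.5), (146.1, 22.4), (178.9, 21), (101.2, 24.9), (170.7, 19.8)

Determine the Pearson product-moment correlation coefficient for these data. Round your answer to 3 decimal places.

n = 5, Σx = 821.3, Σy = 109.6, Σx² = 143085.71, Σy² = 2417.06, Σxy = 17753.88
nΣxy − ΣxΣy = 88769.4 − 90014.48 = -1245.08
nΣx² − (Σx)² = 715428.55 − 674533.69 = 40894.86; nΣy² − (Σy)² = 12085.3 − 12012.16 = 73.14
r = -1245.08 / √(40894.86 × 73.14) = -1245.08 / 1729.4653 ≈ -0.720

-0.720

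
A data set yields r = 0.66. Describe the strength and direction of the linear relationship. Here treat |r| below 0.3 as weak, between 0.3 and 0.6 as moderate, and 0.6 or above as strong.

strong positive

r = 0.66 > 0 so the relationship is positive.
|r| = 0.66, which falls in the strong range.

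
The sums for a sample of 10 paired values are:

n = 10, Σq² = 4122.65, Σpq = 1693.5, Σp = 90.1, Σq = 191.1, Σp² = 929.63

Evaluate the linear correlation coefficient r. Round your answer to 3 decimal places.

r = (nΣpq − ΣpΣq) / √[(nΣp² − (Σp)²)(nΣq² − (Σq)²)]
Numerator: 10×1693.5 − 90.1×191.1 = -283.11
Denominator: √[(9296.3 − 8118.01)(41226.5 − 36519.21)] = √[1178.29 × 4707.29] = 2355.1120
r = -283.11 / 2355.1120 ≈ -0.120

-0.120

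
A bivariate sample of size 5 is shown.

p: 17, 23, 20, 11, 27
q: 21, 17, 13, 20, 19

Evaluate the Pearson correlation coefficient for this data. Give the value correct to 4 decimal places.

-0.2997

n = 5, Σp = 98, Σq = 90, Σp² = 2068, Σq² = 1660, Σpq = 1741
nΣpq − ΣpΣq = 8705 − 8820 = -115
nΣp² − (Σp)² = 10340 − 9604 = 736; nΣq² − (Σq)² = 8300 − 8100 = 200
r = -115 / √(736 × 200) = -115 / 383.6665 ≈ -0.2997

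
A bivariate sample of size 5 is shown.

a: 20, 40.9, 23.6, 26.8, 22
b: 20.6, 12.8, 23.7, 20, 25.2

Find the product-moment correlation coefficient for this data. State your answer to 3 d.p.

-0.889

n = 5, Σa = 133.3, Σb = 102.3, Σa² = 3832.01, Σb² = 2184.93, Σab = 2585.24
nΣab − ΣaΣb = 12926.2 − 13636.59 = -710.39
nΣa² − (Σa)² = 19160.05 − 17768.89 = 1391.16; nΣb² − (Σb)² = 10924.65 − 10465.29 = 459.36
r = -710.39 / √(1391.16 × 459.36) = -710.39 / 799.4018 ≈ -0.889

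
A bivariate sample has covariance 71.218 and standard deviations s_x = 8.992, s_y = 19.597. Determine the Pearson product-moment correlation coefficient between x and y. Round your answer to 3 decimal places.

r = Cov(x,y) / (s_x · s_y) = 71.218 / (8.992 × 19.597)
  = 71.218 / 176.2162 ≈ 0.404

0.404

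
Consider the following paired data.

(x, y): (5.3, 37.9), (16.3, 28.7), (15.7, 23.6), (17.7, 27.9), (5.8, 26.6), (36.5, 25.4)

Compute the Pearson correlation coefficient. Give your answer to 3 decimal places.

n = 6, Σx = 97.3, Σy = 170.1, Σx² = 2219.45, Σy² = 4948.19, Σxy = 2614.41
nΣxy − ΣxΣy = 15686.46 − 16550.73 = -864.27
nΣx² − (Σx)² = 13316.7 − 9467.29 = 3849.41; nΣy² − (Σy)² = 29689.14 − 28934.01 = 755.13
r = -864.27 / √(3849.41 × 755.13) = -864.27 / 1704.9355 ≈ -0.507

-0.507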